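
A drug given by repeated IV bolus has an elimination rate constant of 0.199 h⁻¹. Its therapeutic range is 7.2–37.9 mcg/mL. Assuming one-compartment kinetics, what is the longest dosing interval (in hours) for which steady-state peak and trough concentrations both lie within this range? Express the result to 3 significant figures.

Between IV bolus doses, concentration decays as C = C₀·e^(−kτ), so C_peak/C_trough = e^(kτ).
τ_max = ln(C_peak/C_trough) / k = ln(37.9/7.2) / 0.1990 = 1.661 / 0.1990 = 8.347 h

8.35 h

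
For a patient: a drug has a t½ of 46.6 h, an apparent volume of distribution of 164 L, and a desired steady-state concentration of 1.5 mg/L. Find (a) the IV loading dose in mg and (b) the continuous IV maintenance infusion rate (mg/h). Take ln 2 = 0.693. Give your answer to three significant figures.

(a) 246 mg; (b) 3.66 mg/h

LD = Vd × C = 164.0 × 1.5 = 246.0 mg
CL = 0.693 × Vd / t½ = 0.693 × 164.0 / 46.6 = 2.439 L/h
Infusion rate = CL × Css = 2.439 × 1.5 = 3.659 mg/h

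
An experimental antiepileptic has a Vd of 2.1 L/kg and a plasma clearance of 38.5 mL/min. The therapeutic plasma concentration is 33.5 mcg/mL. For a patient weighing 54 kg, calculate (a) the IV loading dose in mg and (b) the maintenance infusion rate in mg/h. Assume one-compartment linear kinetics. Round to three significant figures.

Vd(total) = 54 kg × 2.1 L/kg = 113.4 L
Loading: fill Vd to C_target → 113.4 L × 33.5 mg/L = 3799 mg
Convert clearance: 38.5 mL/min × 60 min/h ÷ 1000 mL/L = 2.310 L/h
Infusion rate = 2.310 L/h × 33.5 mg/L = 77.39 mg/h

(a) 3800 mg; (b) 77.4 mg/h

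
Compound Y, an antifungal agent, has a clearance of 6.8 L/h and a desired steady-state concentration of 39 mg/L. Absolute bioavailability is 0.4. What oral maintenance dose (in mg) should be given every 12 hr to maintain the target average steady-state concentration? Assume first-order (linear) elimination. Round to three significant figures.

D = CL × Css × τ / F = 6.800 × 39 × 12 / 0.4 = 7956 mg

7960 mg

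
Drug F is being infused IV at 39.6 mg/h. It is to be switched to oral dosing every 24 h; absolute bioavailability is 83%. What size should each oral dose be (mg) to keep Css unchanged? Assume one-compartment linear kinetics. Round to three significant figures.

To maintain the same Css, the systemic dosing rate must be unchanged: F·D/τ = infusion rate.
D = rate × τ / F = 39.6 × 24 / 0.83 = 1145 mg

1150 mg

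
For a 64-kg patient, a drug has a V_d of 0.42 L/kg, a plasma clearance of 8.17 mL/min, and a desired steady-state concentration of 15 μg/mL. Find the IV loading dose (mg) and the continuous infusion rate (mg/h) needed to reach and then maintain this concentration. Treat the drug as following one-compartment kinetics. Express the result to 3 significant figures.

(a) 403 mg; (b) 7.35 mg/h

Vd(total) = 64 kg × 0.42 L/kg = 26.88 L
Loading: fill Vd to C_target → 26.88 L × 15 mg/L = 403.2 mg
Convert clearance: 8.17 mL/min × 60 min/h ÷ 1000 mL/L = 0.4902 L/h
Maintenance: replace elimination → rate = CL × Css = 0.4902 × 15 = 7.353 mg/h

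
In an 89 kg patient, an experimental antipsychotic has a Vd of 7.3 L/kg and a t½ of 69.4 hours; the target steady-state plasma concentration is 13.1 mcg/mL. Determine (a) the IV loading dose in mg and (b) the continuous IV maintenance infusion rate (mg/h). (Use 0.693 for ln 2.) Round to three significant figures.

Vd = 7.3 L/kg × 89 kg = 649.7 L
LD = Vd × C = 649.7 × 13.1 = 8511 mg
CL = 0.693 × Vd / t½ = 0.693 × 649.7 / 69.4 = 6.488 L/h
Infusion rate = CL × Css = 6.488 × 13.1 = 84.99 mg/h

(a) 8510 mg; (b) 85.0 mg/h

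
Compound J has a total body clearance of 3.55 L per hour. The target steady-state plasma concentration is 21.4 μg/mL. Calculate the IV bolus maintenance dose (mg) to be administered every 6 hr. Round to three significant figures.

456 mg

D = CL × Css × τ = 3.550 × 21.4 × 6 = 455.8 mg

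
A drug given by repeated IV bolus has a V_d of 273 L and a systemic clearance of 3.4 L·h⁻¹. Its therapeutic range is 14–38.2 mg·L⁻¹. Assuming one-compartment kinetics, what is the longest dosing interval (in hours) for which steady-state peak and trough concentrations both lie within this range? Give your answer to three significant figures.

k = CL / Vd = 3.400 / 273.0 = 0.01245 h⁻¹
Between IV bolus doses, concentration decays as C = C₀·e^(−kτ), so C_peak/C_trough = e^(kτ).
τ_max = ln(C_peak/C_trough) / k = ln(38.2/14) / 0.01245 = 1.004 / 0.01245 = 80.64 h

80.6 h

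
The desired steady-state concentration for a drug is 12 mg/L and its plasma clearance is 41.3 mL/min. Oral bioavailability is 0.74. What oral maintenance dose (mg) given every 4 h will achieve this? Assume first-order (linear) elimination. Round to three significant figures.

CL = 41.3 mL/min × 60/1000 = 2.478 L/h
D = CL × Css × τ / F = 2.478 × 12 × 4 / 0.74 = 160.7 mg

161 mg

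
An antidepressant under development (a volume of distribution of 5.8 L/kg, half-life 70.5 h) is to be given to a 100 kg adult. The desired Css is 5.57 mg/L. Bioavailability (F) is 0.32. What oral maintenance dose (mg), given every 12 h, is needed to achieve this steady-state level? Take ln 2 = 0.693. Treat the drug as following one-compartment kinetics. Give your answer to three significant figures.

1190 mg

Vd = 5.8 L/kg × 100 kg = 580.0 L
CL = ln 2 · Vd / t½ = 0.693 × 580.0 / 70.5 = 5.701 L/h
D = CL × Css × τ / F = 5.701 × 5.57 × 12 / 0.32 = 1191 mg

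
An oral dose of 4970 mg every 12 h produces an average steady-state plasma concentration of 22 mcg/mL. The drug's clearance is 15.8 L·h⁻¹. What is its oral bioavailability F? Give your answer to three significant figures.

F·D/τ = CL·Css at steady state → F = CL·Css·τ / D.
F = 15.8 × 22 × 12 / 4970 = 0.839

0.839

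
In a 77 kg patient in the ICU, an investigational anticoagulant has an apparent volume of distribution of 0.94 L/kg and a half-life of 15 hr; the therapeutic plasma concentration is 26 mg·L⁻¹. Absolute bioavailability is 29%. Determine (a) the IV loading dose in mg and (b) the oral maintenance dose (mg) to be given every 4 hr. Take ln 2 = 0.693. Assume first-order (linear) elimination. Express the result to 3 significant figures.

(a) 1880 mg; (b) 1200 mg

Vd = 0.94 L/kg × 77 kg = 72.38 L
LD = Vd × C = 72.38 × 26 = 1882 mg
CL = 0.693 × Vd / t½ = 0.693 × 72.38 / 15 = 3.344 L/h
D = CL × Css × τ / F = 3.344 × 26 × 4 / 0.29 = 1199 mg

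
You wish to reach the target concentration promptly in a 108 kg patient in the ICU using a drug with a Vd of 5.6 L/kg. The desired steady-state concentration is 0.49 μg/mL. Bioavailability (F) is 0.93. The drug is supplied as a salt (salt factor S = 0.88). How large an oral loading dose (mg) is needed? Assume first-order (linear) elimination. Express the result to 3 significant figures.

362 mg

Total Vd = 5.6 × 108 = 604.8 L
LD = Vd × C / F / S = 604.8 × 0.4900 / 0.93 / 0.88 = 362.1 mg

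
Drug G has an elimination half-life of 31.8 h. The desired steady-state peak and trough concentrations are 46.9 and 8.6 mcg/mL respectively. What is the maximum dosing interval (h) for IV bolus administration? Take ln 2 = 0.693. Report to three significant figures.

k = 0.693 / t½ = 0.693 / 31.8 = 0.02179 h⁻¹
Between IV bolus doses, concentration decays as C = C₀·e^(−kτ), so C_peak/C_trough = e^(kτ).
τ_max = ln(C_peak/C_trough) / k = ln(46.9/8.6) / 0.02179 = 1.696 / 0.02179 = 77.83 h

77.8 h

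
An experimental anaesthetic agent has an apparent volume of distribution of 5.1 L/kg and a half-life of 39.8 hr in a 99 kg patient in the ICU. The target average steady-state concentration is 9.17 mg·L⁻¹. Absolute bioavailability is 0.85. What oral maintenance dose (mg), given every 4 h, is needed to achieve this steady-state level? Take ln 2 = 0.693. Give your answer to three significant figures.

379 mg

Vd = 5.1 L/kg × 99 kg = 504.9 L
CL = ln 2 · Vd / t½ = 0.693 × 504.9 / 39.8 = 8.791 L/h
D = CL × Css × τ / F = 8.791 × 9.17 × 4 / 0.85 = 379.4 mg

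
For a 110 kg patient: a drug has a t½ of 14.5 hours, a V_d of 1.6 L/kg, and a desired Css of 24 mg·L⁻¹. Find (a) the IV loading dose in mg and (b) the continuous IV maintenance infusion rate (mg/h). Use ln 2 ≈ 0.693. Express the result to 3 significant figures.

Total Vd = 1.6 × 110 = 176.0 L
LD = Vd × C = 176.0 × 24 = 4224 mg
CL = 0.693 × Vd / t½ = 0.693 × 176.0 / 14.5 = 8.412 L/h
Infusion rate = CL × Css = 8.412 × 24 = 201.9 mg/h

(a) 4220 mg; (b) 202 mg/h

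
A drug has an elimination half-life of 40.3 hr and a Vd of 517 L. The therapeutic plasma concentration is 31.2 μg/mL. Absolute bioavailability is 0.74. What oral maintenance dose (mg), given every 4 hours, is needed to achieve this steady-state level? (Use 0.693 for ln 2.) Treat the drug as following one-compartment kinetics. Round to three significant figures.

1500 mg

k = 0.693/40.3 = 0.01720 h⁻¹, so CL = k·Vd = 0.01720 × 517.0 = 8.892 L/h
D = CL × Css × τ / F = 8.892 × 31.2 × 4 / 0.74 = 1500 mg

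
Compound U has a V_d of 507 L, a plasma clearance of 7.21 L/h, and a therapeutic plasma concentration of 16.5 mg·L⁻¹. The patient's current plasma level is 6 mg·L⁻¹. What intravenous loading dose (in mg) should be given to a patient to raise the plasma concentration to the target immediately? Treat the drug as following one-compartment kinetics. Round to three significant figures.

Concentration deficit ΔC = 16.5 − 6 = 10.50 mg/L
LD = Vd × ΔC = 507.0 × 10.50 = 5324 mg

5320 mg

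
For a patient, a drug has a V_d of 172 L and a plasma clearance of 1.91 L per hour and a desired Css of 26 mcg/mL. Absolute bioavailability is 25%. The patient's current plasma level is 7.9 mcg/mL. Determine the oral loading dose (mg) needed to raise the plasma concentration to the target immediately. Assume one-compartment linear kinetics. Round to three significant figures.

12500 mg

The loading dose fills Vd to the target concentration.
Concentration deficit ΔC = 26 − 7.9 = 18.10 mg/L
LD = Vd × ΔC / F = 172.0 × 18.10 / 0.25 = 12450 mg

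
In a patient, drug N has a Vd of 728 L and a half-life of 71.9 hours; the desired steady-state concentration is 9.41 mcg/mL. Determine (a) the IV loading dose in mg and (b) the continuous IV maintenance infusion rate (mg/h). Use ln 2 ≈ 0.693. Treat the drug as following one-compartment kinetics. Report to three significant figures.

LD = Vd × C = 728.0 × 9.41 = 6850 mg
CL = 0.693 × Vd / t½ = 0.693 × 728.0 / 71.9 = 7.017 L/h
Infusion rate = CL × Css = 7.017 × 9.41 = 66.03 mg/h

(a) 6850 mg; (b) 66.0 mg/h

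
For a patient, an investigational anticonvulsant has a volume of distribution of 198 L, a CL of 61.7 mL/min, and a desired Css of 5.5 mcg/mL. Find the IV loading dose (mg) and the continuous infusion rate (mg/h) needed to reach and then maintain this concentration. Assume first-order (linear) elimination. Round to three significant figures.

Loading dose = Vd × C = 198.0 × 5.5 = 1089 mg
Convert clearance: 61.7 mL/min × 60 min/h ÷ 1000 mL/L = 3.702 L/h
Maintenance: replace elimination → rate = CL × Css = 3.702 × 5.5 = 20.36 mg/h

(a) 1090 mg; (b) 20.4 mg/h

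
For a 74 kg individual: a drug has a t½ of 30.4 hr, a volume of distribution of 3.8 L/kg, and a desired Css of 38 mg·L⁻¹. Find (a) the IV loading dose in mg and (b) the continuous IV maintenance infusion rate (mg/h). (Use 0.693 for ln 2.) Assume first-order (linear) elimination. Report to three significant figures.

(a) 10700 mg; (b) 244 mg/h

Vd = 3.8 L/kg × 74 kg = 281.2 L
LD = Vd × C = 281.2 × 38 = 10690 mg
CL = 0.693 × Vd / t½ = 0.693 × 281.2 / 30.4 = 6.410 L/h
Infusion rate = CL × Css = 6.410 × 38 = 243.6 mg/h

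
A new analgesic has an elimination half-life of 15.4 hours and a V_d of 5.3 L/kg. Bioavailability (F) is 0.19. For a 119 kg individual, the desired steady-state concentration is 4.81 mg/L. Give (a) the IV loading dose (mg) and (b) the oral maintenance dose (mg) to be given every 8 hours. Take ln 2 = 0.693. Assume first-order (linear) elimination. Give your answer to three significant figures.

Vd = 5.3 L/kg × 119 kg = 630.7 L
LD = Vd × C = 630.7 × 4.81 = 3034 mg
CL = 0.693 × Vd / t½ = 0.693 × 630.7 / 15.4 = 28.38 L/h
D = CL × Css × τ / F = 28.38 × 4.81 × 8 / 0.19 = 5748 mg

(a) 3030 mg; (b) 5750 mg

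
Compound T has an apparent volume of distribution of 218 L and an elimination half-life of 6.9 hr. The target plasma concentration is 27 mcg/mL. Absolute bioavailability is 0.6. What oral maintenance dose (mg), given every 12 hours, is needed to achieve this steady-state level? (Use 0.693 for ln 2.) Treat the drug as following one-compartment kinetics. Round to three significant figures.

11800 mg

k = 0.693/6.9 = 0.1004 h⁻¹, so CL = k·Vd = 0.1004 × 218.0 = 21.89 L/h
D = CL × Css × τ / F = 21.89 × 27 × 12 / 0.6 = 11820 mg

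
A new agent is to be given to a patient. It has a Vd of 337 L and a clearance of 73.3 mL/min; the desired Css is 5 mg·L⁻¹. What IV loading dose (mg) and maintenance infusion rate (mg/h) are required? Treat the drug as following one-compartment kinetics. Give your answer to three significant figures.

(a) 1690 mg; (b) 22.0 mg/h

Loading: fill Vd to C_target → 337.0 L × 5 mg/L = 1685 mg
Convert clearance: 73.3 mL/min × 60 min/h ÷ 1000 mL/L = 4.398 L/h
Maintenance: replace elimination → rate = CL × Css = 4.398 × 5 = 21.99 mg/h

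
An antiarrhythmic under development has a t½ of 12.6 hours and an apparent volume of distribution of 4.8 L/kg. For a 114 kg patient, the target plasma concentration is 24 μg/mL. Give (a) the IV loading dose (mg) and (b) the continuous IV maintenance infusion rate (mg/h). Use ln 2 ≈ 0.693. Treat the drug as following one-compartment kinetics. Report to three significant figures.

(a) 13100 mg; (b) 722 mg/h

Total Vd = 4.8 × 114 = 547.2 L
LD = Vd × C = 547.2 × 24 = 13130 mg
CL = 0.693 × Vd / t½ = 0.693 × 547.2 / 12.6 = 30.10 L/h
Infusion rate = CL × Css = 30.10 × 24 = 722.4 mg/h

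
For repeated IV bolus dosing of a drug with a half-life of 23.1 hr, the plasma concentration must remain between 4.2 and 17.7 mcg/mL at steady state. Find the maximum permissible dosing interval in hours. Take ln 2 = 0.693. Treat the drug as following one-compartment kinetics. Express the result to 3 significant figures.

k = 0.693 / t½ = 0.693 / 23.1 = 0.03000 h⁻¹
Between IV bolus doses, concentration decays as C = C₀·e^(−kτ), so C_peak/C_trough = e^(kτ).
τ_max = ln(C_peak/C_trough) / k = ln(17.7/4.2) / 0.03000 = 1.438 / 0.03000 = 47.93 h

47.9 h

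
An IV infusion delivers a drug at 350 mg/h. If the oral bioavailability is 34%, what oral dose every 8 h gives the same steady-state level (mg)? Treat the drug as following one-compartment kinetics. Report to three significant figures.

8240 mg

To maintain the same Css, the systemic dosing rate must be unchanged: F·D/τ = infusion rate.
D = rate × τ / F = 350 × 8 / 0.34 = 8235 mg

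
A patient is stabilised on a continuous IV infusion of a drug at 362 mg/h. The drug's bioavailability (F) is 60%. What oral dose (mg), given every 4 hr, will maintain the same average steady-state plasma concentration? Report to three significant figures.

To maintain the same Css, the systemic dosing rate must be unchanged: F·D/τ = infusion rate.
D = rate × τ / F = 362 × 4 / 0.6 = 2413 mg

2410 mg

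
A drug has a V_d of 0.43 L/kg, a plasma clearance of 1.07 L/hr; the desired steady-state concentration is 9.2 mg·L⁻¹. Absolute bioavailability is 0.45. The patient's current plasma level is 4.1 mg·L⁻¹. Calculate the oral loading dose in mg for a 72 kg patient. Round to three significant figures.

351 mg

Vd = 0.43 L/kg × 72 kg = 30.96 L
The loading dose fills Vd to the target concentration; clearance is irrelevant here.
Concentration deficit ΔC = 9.2 − 4.1 = 5.100 mg/L
LD = Vd × ΔC / F = 30.96 × 5.100 / 0.45 = 350.9 mg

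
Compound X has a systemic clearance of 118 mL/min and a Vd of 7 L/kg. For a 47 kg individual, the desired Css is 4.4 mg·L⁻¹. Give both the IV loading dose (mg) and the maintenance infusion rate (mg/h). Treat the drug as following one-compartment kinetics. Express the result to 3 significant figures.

Vd = 7 L/kg × 47 kg = 329.0 L
LD = Vd · C_target = 329.0 × 4.4 = 1448 mg
CL = 118 mL/min = 118 × 0.06 = 7.080 L/h
Maintenance infusion rate = CL × Css = 7.080 × 4.4 = 31.15 mg/h

(a) 1450 mg; (b) 31.2 mg/h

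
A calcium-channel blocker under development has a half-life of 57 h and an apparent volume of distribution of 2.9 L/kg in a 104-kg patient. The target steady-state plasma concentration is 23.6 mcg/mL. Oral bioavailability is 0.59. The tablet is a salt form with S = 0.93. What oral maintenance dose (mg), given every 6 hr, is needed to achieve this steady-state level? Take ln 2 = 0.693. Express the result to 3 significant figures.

946 mg

Total Vd = 2.9 × 104 = 301.6 L
k = 0.693/57 = 0.01216 h⁻¹, so CL = k·Vd = 0.01216 × 301.6 = 3.667 L/h
D = CL × Css × τ / F / S = 3.667 × 23.6 × 6 / 0.59 / 0.93 = 946.3 mg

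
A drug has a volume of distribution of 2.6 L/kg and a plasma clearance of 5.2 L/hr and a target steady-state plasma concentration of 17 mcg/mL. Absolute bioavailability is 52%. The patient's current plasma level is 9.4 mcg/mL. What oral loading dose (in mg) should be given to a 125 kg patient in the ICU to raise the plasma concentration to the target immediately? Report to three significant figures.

4750 mg

Total Vd = 2.6 × 125 = 325.0 L
Loading dose depends on Vd (not clearance): it fills the distribution volume.
Concentration deficit ΔC = 17 − 9.4 = 7.600 mg/L
LD = Vd × ΔC / F = 325.0 × 7.600 / 0.52 = 4750 mg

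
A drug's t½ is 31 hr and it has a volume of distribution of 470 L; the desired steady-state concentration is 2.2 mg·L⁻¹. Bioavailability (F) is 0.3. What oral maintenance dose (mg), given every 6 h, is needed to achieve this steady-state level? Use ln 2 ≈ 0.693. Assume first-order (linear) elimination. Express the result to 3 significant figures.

462 mg

k = 0.693/31 = 0.02235 h⁻¹, so CL = k·Vd = 0.02235 × 470.0 = 10.50 L/h
D = CL × Css × τ / F = 10.50 × 2.2 × 6 / 0.3 = 462.0 mg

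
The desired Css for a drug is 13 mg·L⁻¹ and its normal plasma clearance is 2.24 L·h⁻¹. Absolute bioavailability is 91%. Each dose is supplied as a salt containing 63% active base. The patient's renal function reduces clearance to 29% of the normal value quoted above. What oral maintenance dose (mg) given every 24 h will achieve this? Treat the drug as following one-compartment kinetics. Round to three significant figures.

Patient clearance = 0.29 × 2.240 = 0.6496 L/h
At steady state, dose per interval replaces the amount cleared in that interval: F·S·D/τ = CL·Css.
D = CL × Css × τ / F / S = 0.6496 × 13 × 24 / 0.91 / 0.63 = 353.5 mg

354 mg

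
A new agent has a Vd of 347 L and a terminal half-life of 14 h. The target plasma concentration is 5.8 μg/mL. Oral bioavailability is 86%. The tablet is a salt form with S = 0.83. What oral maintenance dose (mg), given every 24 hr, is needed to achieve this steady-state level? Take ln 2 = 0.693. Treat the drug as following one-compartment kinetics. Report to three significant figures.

3350 mg

CL = ln 2 · Vd / t½ = 0.693 × 347.0 / 14 = 17.18 L/h
D = CL × Css × τ / F / S = 17.18 × 5.8 × 24 / 0.86 / 0.83 = 3350 mg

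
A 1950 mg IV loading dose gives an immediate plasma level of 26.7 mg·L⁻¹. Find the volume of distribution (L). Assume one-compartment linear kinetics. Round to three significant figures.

73.0 L

Immediately after an IV bolus, C₀ = Dose / Vd, so Vd = Dose / C₀.
Vd = 1950 / 26.7 = 73.03 L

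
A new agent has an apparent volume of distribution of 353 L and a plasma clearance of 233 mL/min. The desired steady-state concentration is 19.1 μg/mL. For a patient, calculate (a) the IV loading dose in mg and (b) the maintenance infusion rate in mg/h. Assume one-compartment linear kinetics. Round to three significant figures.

Loading dose = Vd × C = 353.0 × 19.1 = 6742 mg
Convert clearance: 233 mL/min × 60 min/h ÷ 1000 mL/L = 13.98 L/h
Infusion rate = 13.98 L/h × 19.1 mg/L = 267.0 mg/h

(a) 6740 mg; (b) 267 mg/h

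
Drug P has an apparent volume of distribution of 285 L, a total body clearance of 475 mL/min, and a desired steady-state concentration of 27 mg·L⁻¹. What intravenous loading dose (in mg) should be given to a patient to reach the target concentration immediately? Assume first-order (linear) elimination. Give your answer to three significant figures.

Loading dose depends on Vd (not clearance): it fills the distribution volume.
LD = Vd × C = 285.0 × 27.00 = 7695 mg

7700 mg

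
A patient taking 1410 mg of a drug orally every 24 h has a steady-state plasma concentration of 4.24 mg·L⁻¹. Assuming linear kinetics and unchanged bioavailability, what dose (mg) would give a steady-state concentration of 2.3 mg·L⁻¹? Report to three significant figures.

With linear kinetics, Css is proportional to dose rate (D/τ) at fixed clearance.
D₂ = D₁ × (Css,target / Css,current) = 1410 × 2.3/4.24 = 764.9 mg

765 mg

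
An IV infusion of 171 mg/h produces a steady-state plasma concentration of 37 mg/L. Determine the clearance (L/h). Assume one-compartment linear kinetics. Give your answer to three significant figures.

At steady state, infusion rate = CL × Css, so CL = rate / Css.
CL = 171 / 37 = 4.622 L/h

4.62 L/h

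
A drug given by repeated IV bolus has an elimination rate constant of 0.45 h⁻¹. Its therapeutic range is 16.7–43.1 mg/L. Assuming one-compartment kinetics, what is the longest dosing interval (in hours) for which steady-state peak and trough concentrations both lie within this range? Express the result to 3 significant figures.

Between IV bolus doses, concentration decays as C = C₀·e^(−kτ), so C_peak/C_trough = e^(kτ).
τ_max = ln(C_peak/C_trough) / k = ln(43.1/16.7) / 0.4500 = 0.9481 / 0.4500 = 2.107 h

2.11 h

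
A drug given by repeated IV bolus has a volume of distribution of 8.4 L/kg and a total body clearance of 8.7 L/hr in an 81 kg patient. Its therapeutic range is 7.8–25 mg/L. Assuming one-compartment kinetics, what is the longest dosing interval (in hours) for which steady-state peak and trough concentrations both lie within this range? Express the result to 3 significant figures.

91.1 h

Total Vd = 8.4 × 81 = 680.4 L
k = CL / Vd = 8.700 / 680.4 = 0.01279 h⁻¹
Between IV bolus doses, concentration decays as C = C₀·e^(−kτ), so C_peak/C_trough = e^(kτ).
τ_max = ln(C_peak/C_trough) / k = ln(25/7.8) / 0.01279 = 1.165 / 0.01279 = 91.09 h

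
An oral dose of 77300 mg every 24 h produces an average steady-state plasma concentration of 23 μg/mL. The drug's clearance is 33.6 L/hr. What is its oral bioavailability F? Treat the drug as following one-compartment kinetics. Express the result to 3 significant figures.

F·D/τ = CL·Css at steady state → F = CL·Css·τ / D.
F = 33.6 × 23 × 24 / 77300 = 0.240

0.240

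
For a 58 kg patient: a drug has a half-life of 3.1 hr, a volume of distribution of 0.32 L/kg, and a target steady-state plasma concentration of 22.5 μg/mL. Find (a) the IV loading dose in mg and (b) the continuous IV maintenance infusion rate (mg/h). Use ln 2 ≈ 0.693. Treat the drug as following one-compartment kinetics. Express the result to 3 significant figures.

Vd = 0.32 L/kg × 58 kg = 18.56 L
LD = Vd × C = 18.56 × 22.5 = 417.6 mg
CL = 0.693 × Vd / t½ = 0.693 × 18.56 / 3.1 = 4.149 L/h
Infusion rate = CL × Css = 4.149 × 22.5 = 93.35 mg/h

(a) 418 mg; (b) 93.4 mg/h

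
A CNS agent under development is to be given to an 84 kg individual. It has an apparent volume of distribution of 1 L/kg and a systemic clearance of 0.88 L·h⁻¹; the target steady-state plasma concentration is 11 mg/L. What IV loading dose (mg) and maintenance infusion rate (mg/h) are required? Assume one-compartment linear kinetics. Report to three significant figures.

(a) 924 mg; (b) 9.68 mg/h

Total Vd = 1 × 84 = 84.00 L
Loading: fill Vd to C_target → 84.00 L × 11 mg/L = 924.0 mg
Maintenance: replace elimination → rate = CL × Css = 0.8800 × 11 = 9.680 mg/h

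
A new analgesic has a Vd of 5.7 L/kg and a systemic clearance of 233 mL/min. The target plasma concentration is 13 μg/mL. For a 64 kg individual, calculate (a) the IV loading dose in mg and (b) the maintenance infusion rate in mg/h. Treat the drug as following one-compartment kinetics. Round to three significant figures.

Vd = 5.7 L/kg × 64 kg = 364.8 L
Loading: fill Vd to C_target → 364.8 L × 13 mg/L = 4742 mg
CL = 233 mL/min = 233 × 0.06 = 13.98 L/h
Infusion rate = 13.98 L/h × 13 mg/L = 181.7 mg/h

(a) 4740 mg; (b) 182 mg/h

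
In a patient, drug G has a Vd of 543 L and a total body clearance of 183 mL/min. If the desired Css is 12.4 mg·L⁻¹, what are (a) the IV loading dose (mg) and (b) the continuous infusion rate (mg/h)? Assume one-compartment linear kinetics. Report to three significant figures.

LD = Vd · C_target = 543.0 × 12.4 = 6733 mg
Convert clearance: 183 mL/min × 60 min/h ÷ 1000 mL/L = 10.98 L/h
Maintenance: replace elimination → rate = CL × Css = 10.98 × 12.4 = 136.2 mg/h

(a) 6730 mg; (b) 136 mg/h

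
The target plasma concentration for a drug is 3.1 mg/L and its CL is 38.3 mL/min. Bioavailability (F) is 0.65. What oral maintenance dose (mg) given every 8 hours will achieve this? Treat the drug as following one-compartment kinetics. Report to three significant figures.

87.7 mg

CL = 38.3 mL/min × 60/1000 = 2.298 L/h
At steady state, dose per interval replaces the amount cleared in that interval: F·D/τ = CL·Css.
D = CL × Css × τ / F = 2.298 × 3.1 × 8 / 0.65 = 87.68 mg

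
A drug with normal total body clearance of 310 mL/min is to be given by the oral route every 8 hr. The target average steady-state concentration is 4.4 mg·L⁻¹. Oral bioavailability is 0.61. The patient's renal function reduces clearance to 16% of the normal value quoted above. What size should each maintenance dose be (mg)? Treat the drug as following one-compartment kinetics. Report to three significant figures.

172 mg

CL = 310 mL/min = 310 × 0.06 = 18.60 L/h
Patient clearance = 0.16 × 18.60 = 2.976 L/h
D = CL × Css × τ / F = 2.976 × 4.4 × 8 / 0.61 = 171.7 mg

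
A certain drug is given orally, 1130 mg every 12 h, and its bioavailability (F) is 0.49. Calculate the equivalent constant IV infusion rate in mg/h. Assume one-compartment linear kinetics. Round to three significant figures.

46.1 mg/h

Equivalent systemic input: infusion rate = F·D/τ.
Rate = 0.49 × 1130 / 12 = 46.14 mg/h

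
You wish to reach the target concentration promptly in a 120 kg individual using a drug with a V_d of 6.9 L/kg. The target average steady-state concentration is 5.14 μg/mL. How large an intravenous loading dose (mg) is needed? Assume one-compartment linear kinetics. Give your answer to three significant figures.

Vd(total) = 120 kg × 6.9 L/kg = 828.0 L
LD = Vd × C = 828.0 × 5.140 = 4256 mg

4260 mg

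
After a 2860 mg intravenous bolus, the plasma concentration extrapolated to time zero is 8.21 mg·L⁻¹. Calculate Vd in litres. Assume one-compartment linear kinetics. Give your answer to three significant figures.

348 L

Immediately after an IV bolus, C₀ = Dose / Vd, so Vd = Dose / C₀.
Vd = 2860 / 8.21 = 348.4 L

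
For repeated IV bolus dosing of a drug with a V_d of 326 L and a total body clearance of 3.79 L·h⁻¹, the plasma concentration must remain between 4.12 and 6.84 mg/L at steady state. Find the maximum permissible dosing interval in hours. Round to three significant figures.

43.6 h

k = CL / Vd = 3.790 / 326.0 = 0.01163 h⁻¹
Between IV bolus doses, concentration decays as C = C₀·e^(−kτ), so C_peak/C_trough = e^(kτ).
τ_max = ln(C_peak/C_trough) / k = ln(6.84/4.12) / 0.01163 = 0.5069 / 0.01163 = 43.59 h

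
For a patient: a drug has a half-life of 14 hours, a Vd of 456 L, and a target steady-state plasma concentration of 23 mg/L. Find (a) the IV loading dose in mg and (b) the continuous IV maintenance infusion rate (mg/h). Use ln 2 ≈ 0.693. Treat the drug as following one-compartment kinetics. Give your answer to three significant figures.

LD = Vd × C = 456.0 × 23 = 10490 mg
CL = 0.693 × Vd / t½ = 0.693 × 456.0 / 14 = 22.57 L/h
Infusion rate = CL × Css = 22.57 × 23 = 519.1 mg/h

(a) 10500 mg; (b) 519 mg/h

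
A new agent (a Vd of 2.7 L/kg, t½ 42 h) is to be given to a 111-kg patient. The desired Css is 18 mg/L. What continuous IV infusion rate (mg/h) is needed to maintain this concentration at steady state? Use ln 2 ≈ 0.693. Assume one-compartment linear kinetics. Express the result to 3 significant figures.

89.0 mg/h

Vd(total) = 111 kg × 2.7 L/kg = 299.7 L
CL = ln 2 · Vd / t½ = 0.693 × 299.7 / 42 = 4.945 L/h
Infusion rate = CL × Css = 4.945 × 18 = 89.01 mg/h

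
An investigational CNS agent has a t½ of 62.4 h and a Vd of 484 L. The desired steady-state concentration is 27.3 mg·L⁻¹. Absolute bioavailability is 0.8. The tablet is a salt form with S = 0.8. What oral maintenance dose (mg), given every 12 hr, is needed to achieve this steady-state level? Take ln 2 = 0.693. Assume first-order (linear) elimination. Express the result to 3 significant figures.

2750 mg

CL = ln 2 · Vd / t½ = 0.693 × 484.0 / 62.4 = 5.375 L/h
D = CL × Css × τ / F / S = 5.375 × 27.3 × 12 / 0.8 / 0.8 = 2751 mg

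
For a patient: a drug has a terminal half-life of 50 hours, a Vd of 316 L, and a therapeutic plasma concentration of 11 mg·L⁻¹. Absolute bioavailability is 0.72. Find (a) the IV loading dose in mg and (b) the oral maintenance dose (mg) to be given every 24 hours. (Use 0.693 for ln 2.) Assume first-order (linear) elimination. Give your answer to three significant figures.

(a) 3480 mg; (b) 1610 mg

LD = Vd × C = 316.0 × 11 = 3476 mg
CL = 0.693 × Vd / t½ = 0.693 × 316.0 / 50 = 4.380 L/h
D = CL × Css × τ / F = 4.380 × 11 × 24 / 0.72 = 1606 mg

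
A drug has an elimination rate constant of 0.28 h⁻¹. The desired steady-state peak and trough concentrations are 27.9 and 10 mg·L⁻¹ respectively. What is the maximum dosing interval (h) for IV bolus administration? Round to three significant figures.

Between IV bolus doses, concentration decays as C = C₀·e^(−kτ), so C_peak/C_trough = e^(kτ).
τ_max = ln(C_peak/C_trough) / k = ln(27.9/10) / 0.2800 = 1.026 / 0.2800 = 3.664 h

3.66 h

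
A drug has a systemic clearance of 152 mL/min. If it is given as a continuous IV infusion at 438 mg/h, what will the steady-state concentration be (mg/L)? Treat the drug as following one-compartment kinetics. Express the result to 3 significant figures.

Convert clearance: 152 mL/min × 60 min/h ÷ 1000 mL/L = 9.120 L/h
Css = rate / CL = 438 / 9.120 = 48.03 mg/L

48.0 mg/L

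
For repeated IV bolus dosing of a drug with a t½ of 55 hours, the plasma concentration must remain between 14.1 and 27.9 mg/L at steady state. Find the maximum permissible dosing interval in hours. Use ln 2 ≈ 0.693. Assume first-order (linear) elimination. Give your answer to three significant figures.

54.2 h

k = 0.693 / t½ = 0.693 / 55 = 0.01260 h⁻¹
Between IV bolus doses, concentration decays as C = C₀·e^(−kτ), so C_peak/C_trough = e^(kτ).
τ_max = ln(C_peak/C_trough) / k = ln(27.9/14.1) / 0.01260 = 0.6825 / 0.01260 = 54.17 h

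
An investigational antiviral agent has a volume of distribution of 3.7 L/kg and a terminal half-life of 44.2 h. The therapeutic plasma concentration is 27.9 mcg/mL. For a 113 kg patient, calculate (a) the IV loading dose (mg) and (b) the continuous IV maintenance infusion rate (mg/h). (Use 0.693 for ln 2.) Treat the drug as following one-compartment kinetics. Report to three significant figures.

(a) 11700 mg; (b) 183 mg/h

Vd(total) = 113 kg × 3.7 L/kg = 418.1 L
LD = Vd × C = 418.1 × 27.9 = 11660 mg
CL = 0.693 × Vd / t½ = 0.693 × 418.1 / 44.2 = 6.555 L/h
Infusion rate = CL × Css = 6.555 × 27.9 = 182.9 mg/h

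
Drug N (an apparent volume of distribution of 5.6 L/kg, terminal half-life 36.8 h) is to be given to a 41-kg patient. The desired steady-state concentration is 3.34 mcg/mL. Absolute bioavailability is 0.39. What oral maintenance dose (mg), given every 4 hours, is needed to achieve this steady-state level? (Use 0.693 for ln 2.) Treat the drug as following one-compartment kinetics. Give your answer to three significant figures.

Vd = 5.6 L/kg × 41 kg = 229.6 L
k = 0.693/36.8 = 0.01883 h⁻¹, so CL = k·Vd = 0.01883 × 229.6 = 4.323 L/h
D = CL × Css × τ / F = 4.323 × 3.34 × 4 / 0.39 = 148.1 mg

148 mg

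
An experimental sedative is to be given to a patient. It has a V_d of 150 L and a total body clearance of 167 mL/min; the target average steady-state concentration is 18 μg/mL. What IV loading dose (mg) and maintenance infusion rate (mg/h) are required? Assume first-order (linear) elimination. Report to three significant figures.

(a) 2700 mg; (b) 180 mg/h

LD = Vd · C_target = 150.0 × 18 = 2700 mg
Convert clearance: 167 mL/min × 60 min/h ÷ 1000 mL/L = 10.02 L/h
Infusion rate = 10.02 L/h × 18 mg/L = 180.4 mg/h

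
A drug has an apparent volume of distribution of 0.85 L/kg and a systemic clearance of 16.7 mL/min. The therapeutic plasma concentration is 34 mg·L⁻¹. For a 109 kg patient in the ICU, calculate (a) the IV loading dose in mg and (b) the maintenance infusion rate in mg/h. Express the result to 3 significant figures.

(a) 3150 mg; (b) 34.1 mg/h

Vd = 0.85 L/kg × 109 kg = 92.65 L
Loading dose = Vd × C = 92.65 × 34 = 3150 mg
CL = 16.7 mL/min = 16.7 × 0.06 = 1.002 L/h
Maintenance infusion rate = CL × Css = 1.002 × 34 = 34.07 mg/h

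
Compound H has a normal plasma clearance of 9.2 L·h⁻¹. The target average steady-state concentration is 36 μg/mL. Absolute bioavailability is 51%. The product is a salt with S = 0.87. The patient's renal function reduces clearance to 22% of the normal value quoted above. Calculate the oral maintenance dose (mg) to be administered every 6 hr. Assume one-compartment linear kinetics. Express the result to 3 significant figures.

Patient clearance = 0.22 × 9.200 = 2.024 L/h
D = CL × Css × τ / F / S = 2.024 × 36 × 6 / 0.51 / 0.87 = 985.3 mg

985 mg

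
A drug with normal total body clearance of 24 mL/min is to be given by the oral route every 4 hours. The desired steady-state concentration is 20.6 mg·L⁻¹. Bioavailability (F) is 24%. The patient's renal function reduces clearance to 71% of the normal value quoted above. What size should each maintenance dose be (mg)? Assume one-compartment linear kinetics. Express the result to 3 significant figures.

CL = 24 mL/min = 24 × 0.06 = 1.440 L/h
Patient clearance = 0.71 × 1.440 = 1.022 L/h
D = CL × Css × τ / F = 1.022 × 20.6 × 4 / 0.24 = 350.9 mg

351 mg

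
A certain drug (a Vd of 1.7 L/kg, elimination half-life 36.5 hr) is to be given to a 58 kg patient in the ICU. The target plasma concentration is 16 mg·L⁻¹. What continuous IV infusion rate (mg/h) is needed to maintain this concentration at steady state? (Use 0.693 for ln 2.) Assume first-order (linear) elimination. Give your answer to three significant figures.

Total Vd = 1.7 × 58 = 98.60 L
CL = 0.693 × Vd / t½ = 0.693 × 98.60 / 36.5 = 1.872 L/h
Infusion rate = CL × Css = 1.872 × 16 = 29.95 mg/h

30.0 mg/h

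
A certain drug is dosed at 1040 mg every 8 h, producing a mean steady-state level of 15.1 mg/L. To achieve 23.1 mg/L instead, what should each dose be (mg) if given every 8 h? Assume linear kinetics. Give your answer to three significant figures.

For first-order elimination, Css ∝ F·D/(CL·τ); F and CL are unchanged, so Css ∝ D/τ.
D₂ = D₁ × (Css,target / Css,current) = 1040 × 23.1/15.1 = 1591 mg

1590 mg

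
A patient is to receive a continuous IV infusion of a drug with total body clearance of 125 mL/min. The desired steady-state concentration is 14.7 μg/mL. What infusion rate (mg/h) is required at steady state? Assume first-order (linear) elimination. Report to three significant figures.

CL = 125 mL/min × 60/1000 = 7.500 L/h
Rate = CL × Css = 7.500 × 14.7 = 110.3 mg/h

110 mg/h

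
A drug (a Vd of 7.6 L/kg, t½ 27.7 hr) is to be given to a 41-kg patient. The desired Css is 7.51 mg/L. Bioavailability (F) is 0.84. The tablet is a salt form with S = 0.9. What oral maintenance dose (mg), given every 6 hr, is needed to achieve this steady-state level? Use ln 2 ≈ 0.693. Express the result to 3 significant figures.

465 mg

Vd(total) = 41 kg × 7.6 L/kg = 311.6 L
k = 0.693/27.7 = 0.02502 h⁻¹, so CL = k·Vd = 0.02502 × 311.6 = 7.796 L/h
D = CL × Css × τ / F / S = 7.796 × 7.51 × 6 / 0.84 / 0.9 = 464.7 mg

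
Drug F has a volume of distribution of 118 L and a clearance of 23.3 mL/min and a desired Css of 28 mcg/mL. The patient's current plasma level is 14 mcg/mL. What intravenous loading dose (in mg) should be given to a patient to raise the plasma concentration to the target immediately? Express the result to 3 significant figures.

The loading dose fills Vd to the target concentration; clearance is irrelevant here.
Concentration deficit ΔC = 28 − 14 = 14.00 mg/L
LD = Vd × ΔC = 118.0 × 14.00 = 1652 mg

1650 mg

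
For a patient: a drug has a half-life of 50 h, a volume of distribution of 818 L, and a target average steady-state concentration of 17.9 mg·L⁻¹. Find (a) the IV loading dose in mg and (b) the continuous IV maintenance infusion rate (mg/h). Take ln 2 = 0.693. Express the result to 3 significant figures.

(a) 14600 mg; (b) 203 mg/h

LD = Vd × C = 818.0 × 17.9 = 14640 mg
CL = 0.693 × Vd / t½ = 0.693 × 818.0 / 50 = 11.34 L/h
Infusion rate = CL × Css = 11.34 × 17.9 = 203.0 mg/h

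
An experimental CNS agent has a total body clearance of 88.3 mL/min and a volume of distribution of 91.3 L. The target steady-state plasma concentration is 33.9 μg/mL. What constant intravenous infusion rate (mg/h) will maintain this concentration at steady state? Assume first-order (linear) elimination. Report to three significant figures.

180 mg/h

CL = 88.3 mL/min × 60/1000 = 5.298 L/h
Vd does not affect the maintenance rate; only clearance governs steady-state input.
Infusion rate = CL · Css = 5.298 L/h × 33.9 mg/L = 179.6 mg/h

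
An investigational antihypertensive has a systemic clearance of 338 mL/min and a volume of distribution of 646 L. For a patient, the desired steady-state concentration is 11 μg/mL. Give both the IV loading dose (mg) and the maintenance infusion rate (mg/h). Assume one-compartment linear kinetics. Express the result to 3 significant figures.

LD = Vd · C_target = 646.0 × 11 = 7106 mg
CL = 338 mL/min = 338 × 0.06 = 20.28 L/h
Maintenance: replace elimination → rate = CL × Css = 20.28 × 11 = 223.1 mg/h

(a) 7110 mg; (b) 223 mg/h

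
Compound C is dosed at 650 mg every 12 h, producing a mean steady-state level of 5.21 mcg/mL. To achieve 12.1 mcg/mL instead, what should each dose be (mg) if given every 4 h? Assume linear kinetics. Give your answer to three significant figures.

With linear kinetics, Css is proportional to dose rate (D/τ) at fixed clearance.
D₂ = D₁ × (Css,target / Css,current) × (τ₂/τ₁) = 650 × (12.1/5.21) × (4/12) = 503.2 mg

503 mg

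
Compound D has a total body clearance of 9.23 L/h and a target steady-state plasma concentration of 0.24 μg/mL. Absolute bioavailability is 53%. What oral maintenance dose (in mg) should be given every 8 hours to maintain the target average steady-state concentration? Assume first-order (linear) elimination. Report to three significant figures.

33.4 mg

D = CL × Css × τ / F = 9.230 × 0.24 × 8 / 0.53 = 33.44 mg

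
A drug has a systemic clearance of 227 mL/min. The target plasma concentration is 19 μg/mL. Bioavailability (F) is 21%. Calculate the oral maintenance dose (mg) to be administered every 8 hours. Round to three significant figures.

Convert clearance: 227 mL/min × 60 min/h ÷ 1000 mL/L = 13.62 L/h
At steady state, dose per interval replaces the amount cleared in that interval: F·D/τ = CL·Css.
D = CL × Css × τ / F = 13.62 × 19 × 8 / 0.21 = 9858 mg

9860 mg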